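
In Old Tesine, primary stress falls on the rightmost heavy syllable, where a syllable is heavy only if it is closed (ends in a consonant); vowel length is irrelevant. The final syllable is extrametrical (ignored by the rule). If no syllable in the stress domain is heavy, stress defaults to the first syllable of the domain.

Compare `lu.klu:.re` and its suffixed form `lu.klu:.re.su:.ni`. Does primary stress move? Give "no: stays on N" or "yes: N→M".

no: stays on 1

Base `lu.klu:.re` (3 syllables):
  The final syllable (3, re) is extrametrical; the stress domain is syllables 1–2.
  Weights: 1 lu L, 2 klu: L.
  No heavy syllable in the domain; default to the first syllable of the domain = syllable 1.
  → primary stress on syllable 1.
Suffixed `lu.klu:.re.su:.ni` (5 syllables):
  The final syllable (5, ni) is extrametrical; the stress domain is syllables 1–4.
  Weights: 1 lu L, 2 klu: L, 3 re L, 4 su: L.
  No heavy syllable in the domain; default to the first syllable of the domain = syllable 1.
  → primary stress on syllable 1.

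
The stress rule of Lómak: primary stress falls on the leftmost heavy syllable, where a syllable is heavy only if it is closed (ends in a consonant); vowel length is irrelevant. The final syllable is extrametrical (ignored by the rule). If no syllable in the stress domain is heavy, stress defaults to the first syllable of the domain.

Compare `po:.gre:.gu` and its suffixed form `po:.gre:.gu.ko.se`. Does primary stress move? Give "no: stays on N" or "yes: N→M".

Base `po:.gre:.gu` (3 syllables):
  The final syllable (3, gu) is extrametrical; the stress domain is syllables 1–2.
  Weights: 1 po: L, 2 gre: L.
  No heavy syllable in the domain; default to the first syllable of the domain = syllable 1.
  → primary stress on syllable 1.
Suffixed `po:.gre:.gu.ko.se` (5 syllables):
  The final syllable (5, se) is extrametrical; the stress domain is syllables 1–4.
  Weights: 1 po: L, 2 gre: L, 3 gu L, 4 ko L.
  No heavy syllable in the domain; default to the first syllable of the domain = syllable 1.
  → primary stress on syllable 1.

no: stays on 1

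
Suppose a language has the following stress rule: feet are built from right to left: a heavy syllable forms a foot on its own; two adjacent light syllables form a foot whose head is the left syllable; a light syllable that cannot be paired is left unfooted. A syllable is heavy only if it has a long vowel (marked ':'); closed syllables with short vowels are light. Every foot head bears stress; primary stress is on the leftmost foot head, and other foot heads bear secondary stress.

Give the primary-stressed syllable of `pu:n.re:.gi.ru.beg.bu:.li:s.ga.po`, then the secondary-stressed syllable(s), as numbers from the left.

Weights: 1 pu:n H, 2 re: H, 3 gi L, 4 ru L, 5 beg L, 6 bu: H, 7 li:s H, 8 ga L, 9 po L.
Parse right to left (heavy = foot alone; LL = one foot; stranded L unfooted): (ˈpu:n) (ˈre:) gi (ˈru.beg) (ˈbu:) (ˈli:s) (ˈga.po).
Foot heads: 1, 2, 4, 6, 7, 8.
Primary stress on the leftmost head = syllable 1.
Secondary stress on 2, 4, 6, 7, 8: ˈpu:n.ˌre:.gi.ˌru.beg.ˌbu:.ˌli:s.ˌga.po.

primary 1, secondary 2, 4, 6, 7, 8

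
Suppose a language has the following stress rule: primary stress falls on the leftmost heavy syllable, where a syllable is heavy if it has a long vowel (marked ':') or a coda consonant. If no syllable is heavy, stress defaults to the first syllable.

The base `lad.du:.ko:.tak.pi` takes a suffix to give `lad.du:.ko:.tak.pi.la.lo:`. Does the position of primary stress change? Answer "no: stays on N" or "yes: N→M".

no: stays on 1

Base `lad.du:.ko:.tak.pi` (5 syllables):
  Weights: 1 lad H, 2 du: H, 3 ko: H, 4 tak H, 5 pi L.
  Heavy syllables in the domain: 1, 2, 3, 4. The leftmost is syllable 1 (lad).
  → primary stress on syllable 1.
Suffixed `lad.du:.ko:.tak.pi.la.lo:` (7 syllables):
  Weights: 1 lad H, 2 du: H, 3 ko: H, 4 tak H, 5 pi L, 6 la L, 7 lo: H.
  Heavy syllables in the domain: 1, 2, 3, 4, 7. The leftmost is syllable 1 (lad).
  → primary stress on syllable 1.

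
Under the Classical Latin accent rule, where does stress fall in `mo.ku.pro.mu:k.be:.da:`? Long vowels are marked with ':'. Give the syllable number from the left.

5

Classical Latin: stress the penult if heavy (long vowel or closed), else the antepenult.
Weights: 4 mu:k H, 5 be: H, 6 da: H.
The penult (syllable 5, be:) is heavy, so it takes stress.
Stress on syllable 5: mo.ku.pro.mu:k.ˈbe:.da:.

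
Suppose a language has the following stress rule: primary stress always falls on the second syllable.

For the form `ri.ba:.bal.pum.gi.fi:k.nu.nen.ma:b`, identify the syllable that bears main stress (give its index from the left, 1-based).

2

The word has 9 syllables; the second syllable is syllable 2 (ba:).
Primary stress: syllable 2 → ri.ˈba:.bal.pum.gi.fi:k.nu.nen.ma:b.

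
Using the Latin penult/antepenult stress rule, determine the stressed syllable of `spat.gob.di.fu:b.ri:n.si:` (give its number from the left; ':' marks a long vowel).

Classical Latin: stress the penult if heavy (long vowel or closed), else the antepenult.
Weights: 4 fu:b H, 5 ri:n H, 6 si: H.
The penult (syllable 5, ri:n) is heavy, so it takes stress.
Stress on syllable 5: spat.gob.di.fu:b.ˈri:n.si:.

5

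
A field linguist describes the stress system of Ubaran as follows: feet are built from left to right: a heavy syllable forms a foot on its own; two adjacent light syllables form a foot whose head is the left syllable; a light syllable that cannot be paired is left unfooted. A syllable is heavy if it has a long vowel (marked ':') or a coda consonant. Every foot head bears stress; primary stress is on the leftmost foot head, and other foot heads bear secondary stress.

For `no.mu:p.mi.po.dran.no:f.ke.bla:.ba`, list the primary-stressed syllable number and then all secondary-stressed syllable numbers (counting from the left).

primary 2, secondary 3, 5, 6, 8

Weights: 1 no L, 2 mu:p H, 3 mi L, 4 po L, 5 dran H, 6 no:f H, 7 ke L, 8 bla: H, 9 ba L.
Parse left to right (heavy = foot alone; LL = one foot; stranded L unfooted): no (ˈmu:p) (ˈmi.po) (ˈdran) (ˈno:f) ke (ˈbla:) ba.
Foot heads: 2, 3, 5, 6, 8.
Primary stress on the leftmost head = syllable 2.
Secondary stress on 3, 5, 6, 8: no.ˈmu:p.ˌmi.po.ˌdran.ˌno:f.ke.ˌbla:.ba.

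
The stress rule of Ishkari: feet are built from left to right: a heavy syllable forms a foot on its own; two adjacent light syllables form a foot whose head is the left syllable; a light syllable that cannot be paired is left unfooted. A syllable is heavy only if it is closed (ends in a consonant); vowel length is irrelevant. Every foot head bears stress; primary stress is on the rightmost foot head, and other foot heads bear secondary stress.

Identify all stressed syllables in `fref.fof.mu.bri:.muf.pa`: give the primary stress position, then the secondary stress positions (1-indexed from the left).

Weights: 1 fref H, 2 fof H, 3 mu L, 4 bri: L, 5 muf H, 6 pa L.
Parse left to right (heavy = foot alone; LL = one foot; stranded L unfooted): (ˈfref) (ˈfof) (ˈmu.bri:) (ˈmuf) pa.
Foot heads: 1, 2, 3, 5.
Primary stress on the rightmost head = syllable 5.
Secondary stress on 1, 2, 3: ˌfref.ˌfof.ˌmu.bri:.ˈmuf.pa.

primary 5, secondary 1, 2, 3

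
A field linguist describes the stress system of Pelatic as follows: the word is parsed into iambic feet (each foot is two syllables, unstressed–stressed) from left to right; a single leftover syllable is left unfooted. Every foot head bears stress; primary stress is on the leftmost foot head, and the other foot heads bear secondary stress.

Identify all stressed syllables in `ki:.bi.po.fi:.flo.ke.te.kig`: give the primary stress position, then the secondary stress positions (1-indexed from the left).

Parse left to right into iambic (σˈσ) feet: (ki:.ˈbi) (po.ˈfi:) (flo.ˈke) (te.ˈkig).
Foot heads (stressed positions): 2, 4, 6, 8.
End Rule Leftmost: primary stress on the leftmost head = syllable 2.
Secondary stress on 4, 6, 8: ki:.ˈbi.po.ˌfi:.flo.ˌke.te.ˌkig.

primary 2, secondary 4, 6, 8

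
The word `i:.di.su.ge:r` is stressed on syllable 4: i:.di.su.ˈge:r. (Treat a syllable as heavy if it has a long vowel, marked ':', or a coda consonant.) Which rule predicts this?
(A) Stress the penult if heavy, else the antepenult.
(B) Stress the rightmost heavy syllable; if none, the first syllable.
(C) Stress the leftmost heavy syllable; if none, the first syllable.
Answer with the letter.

B

Rule A → syllable 2 (observed: 4).
Rule B → syllable 4 ✓.
Rule C → syllable 1 (observed: 4).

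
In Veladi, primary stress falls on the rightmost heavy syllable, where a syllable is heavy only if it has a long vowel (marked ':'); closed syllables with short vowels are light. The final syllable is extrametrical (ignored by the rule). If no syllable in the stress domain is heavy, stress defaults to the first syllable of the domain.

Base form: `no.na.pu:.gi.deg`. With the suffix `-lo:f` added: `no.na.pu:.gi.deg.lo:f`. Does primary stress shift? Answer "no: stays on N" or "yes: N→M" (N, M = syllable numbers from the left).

Base `no.na.pu:.gi.deg` (5 syllables):
  The final syllable (5, deg) is extrametrical; the stress domain is syllables 1–4.
  Weights: 1 no L, 2 na L, 3 pu: H, 4 gi L.
  Heavy syllables in the domain: 3. The rightmost is syllable 3 (pu:).
  → primary stress on syllable 3.
Suffixed `no.na.pu:.gi.deg.lo:f` (6 syllables):
  The final syllable (6, lo:f) is extrametrical; the stress domain is syllables 1–5.
  Weights: 1 no L, 2 na L, 3 pu: H, 4 gi L, 5 deg L.
  Heavy syllables in the domain: 3. The rightmost is syllable 3 (pu:).
  → primary stress on syllable 3.

no: stays on 3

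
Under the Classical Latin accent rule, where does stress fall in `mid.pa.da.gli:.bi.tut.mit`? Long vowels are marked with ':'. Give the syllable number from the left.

6

Classical Latin: stress the penult if heavy (long vowel or closed), else the antepenult.
Weights: 5 bi L, 6 tut H, 7 mit H.
The penult (syllable 6, tut) is heavy, so it takes stress.
Stress on syllable 6: mid.pa.da.gli:.bi.ˈtut.mit.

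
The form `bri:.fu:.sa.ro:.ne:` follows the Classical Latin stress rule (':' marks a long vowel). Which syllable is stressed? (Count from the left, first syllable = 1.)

4

Classical Latin: stress the penult if heavy (long vowel or closed), else the antepenult.
Weights: 3 sa L, 4 ro: H, 5 ne: H.
The penult (syllable 4, ro:) is heavy, so it takes stress.
Stress on syllable 4: bri:.fu:.sa.ˈro:.ne:.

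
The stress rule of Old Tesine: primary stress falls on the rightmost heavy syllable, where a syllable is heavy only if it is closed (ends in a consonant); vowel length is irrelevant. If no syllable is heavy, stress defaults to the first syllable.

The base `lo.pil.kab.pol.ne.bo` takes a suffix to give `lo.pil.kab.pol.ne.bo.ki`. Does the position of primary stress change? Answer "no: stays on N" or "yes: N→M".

no: stays on 4

Base `lo.pil.kab.pol.ne.bo` (6 syllables):
  Weights: 1 lo L, 2 pil H, 3 kab H, 4 pol H, 5 ne L, 6 bo L.
  Heavy syllables in the domain: 2, 3, 4. The rightmost is syllable 4 (pol).
  → primary stress on syllable 4.
Suffixed `lo.pil.kab.pol.ne.bo.ki` (7 syllables):
  Weights: 1 lo L, 2 pil H, 3 kab H, 4 pol H, 5 ne L, 6 bo L, 7 ki L.
  Heavy syllables in the domain: 2, 3, 4. The rightmost is syllable 4 (pol).
  → primary stress on syllable 4.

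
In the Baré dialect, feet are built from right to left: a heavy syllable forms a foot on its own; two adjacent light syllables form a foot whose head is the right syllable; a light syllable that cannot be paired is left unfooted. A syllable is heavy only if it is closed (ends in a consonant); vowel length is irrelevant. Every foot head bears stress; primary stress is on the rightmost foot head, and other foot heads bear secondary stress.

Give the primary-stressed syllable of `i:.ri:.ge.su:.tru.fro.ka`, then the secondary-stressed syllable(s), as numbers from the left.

primary 7, secondary 3, 5

Weights: 1 i: L, 2 ri: L, 3 ge L, 4 su: L, 5 tru L, 6 fro L, 7 ka L.
Parse right to left (heavy = foot alone; LL = one foot; stranded L unfooted): i: (ri:.ˈge) (su:.ˈtru) (fro.ˈka).
Foot heads: 3, 5, 7.
Primary stress on the rightmost head = syllable 7.
Secondary stress on 3, 5: i:.ri:.ˌge.su:.ˌtru.fro.ˈka.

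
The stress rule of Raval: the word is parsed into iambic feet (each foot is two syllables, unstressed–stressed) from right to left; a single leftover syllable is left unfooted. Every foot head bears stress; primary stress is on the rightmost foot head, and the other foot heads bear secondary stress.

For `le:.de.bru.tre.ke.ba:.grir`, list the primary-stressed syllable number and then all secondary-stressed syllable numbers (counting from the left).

Parse right to left into iambic (σˈσ) feet: le: (de.ˈbru) (tre.ˈke) (ba:.ˈgrir). Syllable 1 is left unfooted.
Foot heads (stressed positions): 3, 5, 7.
End Rule Rightmost: primary stress on the rightmost head = syllable 7.
Secondary stress on 3, 5: le:.de.ˌbru.tre.ˌke.ba:.ˈgrir.

primary 7, secondary 3, 5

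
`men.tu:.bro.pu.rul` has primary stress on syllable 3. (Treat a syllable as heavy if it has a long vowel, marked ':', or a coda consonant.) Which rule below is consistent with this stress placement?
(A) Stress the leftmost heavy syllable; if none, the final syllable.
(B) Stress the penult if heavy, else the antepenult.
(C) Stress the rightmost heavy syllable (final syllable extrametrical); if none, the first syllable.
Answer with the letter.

B

Rule A → syllable 1 (observed: 3).
Rule B → syllable 3 ✓.
Rule C → syllable 2 (observed: 3).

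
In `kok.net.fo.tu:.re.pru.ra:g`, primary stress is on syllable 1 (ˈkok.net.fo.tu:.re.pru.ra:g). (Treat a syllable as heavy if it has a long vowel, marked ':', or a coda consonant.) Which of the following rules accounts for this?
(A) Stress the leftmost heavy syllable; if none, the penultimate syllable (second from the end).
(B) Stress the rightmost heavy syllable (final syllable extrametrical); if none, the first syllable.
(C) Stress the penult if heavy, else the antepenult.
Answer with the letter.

A

Rule A → syllable 1 ✓.
Rule B → syllable 4 (observed: 1).
Rule C → syllable 5 (observed: 1).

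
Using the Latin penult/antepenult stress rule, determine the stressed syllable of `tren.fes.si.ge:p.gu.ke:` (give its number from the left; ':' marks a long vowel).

4

Classical Latin: stress the penult if heavy (long vowel or closed), else the antepenult.
Weights: 4 ge:p H, 5 gu L, 6 ke: H.
The penult (syllable 5, gu) is light, so stress falls on the antepenult (syllable 4, ge:p).
Stress on syllable 4: tren.fes.si.ˈge:p.gu.ke:.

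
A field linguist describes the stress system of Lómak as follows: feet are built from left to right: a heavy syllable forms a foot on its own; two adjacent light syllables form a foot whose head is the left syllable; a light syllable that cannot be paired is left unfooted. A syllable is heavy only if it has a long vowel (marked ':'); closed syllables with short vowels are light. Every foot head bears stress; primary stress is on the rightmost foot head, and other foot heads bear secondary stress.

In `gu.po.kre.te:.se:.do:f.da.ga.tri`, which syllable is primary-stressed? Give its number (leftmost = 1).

Weights: 1 gu L, 2 po L, 3 kre L, 4 te: H, 5 se: H, 6 do:f H, 7 da L, 8 ga L, 9 tri L.
Parse left to right (heavy = foot alone; LL = one foot; stranded L unfooted): (ˈgu.po) kre (ˈte:) (ˈse:) (ˈdo:f) (ˈda.ga) tri.
Foot heads: 1, 4, 5, 6, 7.
Primary stress on the rightmost head = syllable 7.
Primary stress: syllable 7 → gu.po.kre.te:.se:.do:f.ˈda.ga.tri.

7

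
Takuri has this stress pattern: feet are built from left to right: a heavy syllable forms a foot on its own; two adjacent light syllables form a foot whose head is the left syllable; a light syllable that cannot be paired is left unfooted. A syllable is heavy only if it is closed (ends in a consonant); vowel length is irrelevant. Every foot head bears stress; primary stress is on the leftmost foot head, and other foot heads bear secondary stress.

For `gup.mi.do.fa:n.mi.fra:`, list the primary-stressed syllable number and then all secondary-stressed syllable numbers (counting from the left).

Weights: 1 gup H, 2 mi L, 3 do L, 4 fa:n H, 5 mi L, 6 fra: L.
Parse left to right (heavy = foot alone; LL = one foot; stranded L unfooted): (ˈgup) (ˈmi.do) (ˈfa:n) (ˈmi.fra:).
Foot heads: 1, 2, 4, 5.
Primary stress on the leftmost head = syllable 1.
Secondary stress on 2, 4, 5: ˈgup.ˌmi.do.ˌfa:n.ˌmi.fra:.

primary 1, secondary 2, 4, 5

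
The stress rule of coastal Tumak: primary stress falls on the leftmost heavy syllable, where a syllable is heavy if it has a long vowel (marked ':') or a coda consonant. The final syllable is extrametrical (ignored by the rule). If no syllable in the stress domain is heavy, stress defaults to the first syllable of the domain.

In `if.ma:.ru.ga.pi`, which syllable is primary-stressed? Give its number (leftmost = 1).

1

The final syllable (5, pi) is extrametrical; the stress domain is syllables 1–4.
Weights: 1 if H, 2 ma: H, 3 ru L, 4 ga L.
Heavy syllables in the domain: 1, 2. The leftmost is syllable 1 (if).
Primary stress: syllable 1 → ˈif.ma:.ru.ga.pi.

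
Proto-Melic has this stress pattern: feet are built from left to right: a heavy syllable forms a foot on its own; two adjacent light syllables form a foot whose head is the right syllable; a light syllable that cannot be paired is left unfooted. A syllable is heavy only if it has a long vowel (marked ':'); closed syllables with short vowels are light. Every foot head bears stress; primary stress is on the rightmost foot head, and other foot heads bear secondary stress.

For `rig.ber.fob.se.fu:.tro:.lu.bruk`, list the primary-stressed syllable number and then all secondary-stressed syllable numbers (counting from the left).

primary 8, secondary 2, 4, 5, 6

Weights: 1 rig L, 2 ber L, 3 fob L, 4 se L, 5 fu: H, 6 tro: H, 7 lu L, 8 bruk L.
Parse left to right (heavy = foot alone; LL = one foot; stranded L unfooted): (rig.ˈber) (fob.ˈse) (ˈfu:) (ˈtro:) (lu.ˈbruk).
Foot heads: 2, 4, 5, 6, 8.
Primary stress on the rightmost head = syllable 8.
Secondary stress on 2, 4, 5, 6: rig.ˌber.fob.ˌse.ˌfu:.ˌtro:.lu.ˈbruk.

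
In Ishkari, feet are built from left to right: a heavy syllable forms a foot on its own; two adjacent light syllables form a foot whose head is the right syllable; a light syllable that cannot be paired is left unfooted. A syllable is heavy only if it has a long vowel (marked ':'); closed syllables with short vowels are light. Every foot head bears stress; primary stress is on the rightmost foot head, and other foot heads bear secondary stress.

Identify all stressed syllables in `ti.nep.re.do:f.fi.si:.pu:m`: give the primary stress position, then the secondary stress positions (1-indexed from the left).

primary 7, secondary 2, 4, 6

Weights: 1 ti L, 2 nep L, 3 re L, 4 do:f H, 5 fi L, 6 si: H, 7 pu:m H.
Parse left to right (heavy = foot alone; LL = one foot; stranded L unfooted): (ti.ˈnep) re (ˈdo:f) fi (ˈsi:) (ˈpu:m).
Foot heads: 2, 4, 6, 7.
Primary stress on the rightmost head = syllable 7.
Secondary stress on 2, 4, 6: ti.ˌnep.re.ˌdo:f.fi.ˌsi:.ˈpu:m.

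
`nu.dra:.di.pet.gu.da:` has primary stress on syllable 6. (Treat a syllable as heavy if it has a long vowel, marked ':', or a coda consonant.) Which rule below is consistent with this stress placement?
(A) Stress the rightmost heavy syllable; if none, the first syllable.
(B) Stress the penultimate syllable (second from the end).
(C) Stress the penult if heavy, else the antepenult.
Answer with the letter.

A

Rule A → syllable 6 ✓.
Rule B → syllable 5 (observed: 6).
Rule C → syllable 4 (observed: 6).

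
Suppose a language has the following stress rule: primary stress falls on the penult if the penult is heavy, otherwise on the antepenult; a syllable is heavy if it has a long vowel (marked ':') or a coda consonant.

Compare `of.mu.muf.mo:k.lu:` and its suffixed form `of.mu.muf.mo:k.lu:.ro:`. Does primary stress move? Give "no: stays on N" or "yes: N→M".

yes: 4→5

Base `of.mu.muf.mo:k.lu:` (5 syllables):
  Weights: 3 muf H, 4 mo:k H, 5 lu: H.
  The penult (syllable 4, mo:k) is heavy, so it takes stress.
  → primary stress on syllable 4.
Suffixed `of.mu.muf.mo:k.lu:.ro:` (6 syllables):
  Weights: 4 mo:k H, 5 lu: H, 6 ro: H.
  The penult (syllable 5, lu:) is heavy, so it takes stress.
  → primary stress on syllable 5.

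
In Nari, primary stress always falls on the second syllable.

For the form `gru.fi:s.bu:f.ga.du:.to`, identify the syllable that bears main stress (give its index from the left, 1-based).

2

The word has 6 syllables; the second syllable is syllable 2 (fi:s).
Primary stress: syllable 2 → gru.ˈfi:s.bu:f.ga.du:.to.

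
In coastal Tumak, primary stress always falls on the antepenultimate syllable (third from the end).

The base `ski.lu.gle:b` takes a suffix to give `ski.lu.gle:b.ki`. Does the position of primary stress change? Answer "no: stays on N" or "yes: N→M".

yes: 1→2

Base `ski.lu.gle:b` (3 syllables):
  The word has 3 syllables; the antepenultimate syllable (third from the end) is syllable 1 (ski).
  → primary stress on syllable 1.
Suffixed `ski.lu.gle:b.ki` (4 syllables):
  The word has 4 syllables; the antepenultimate syllable (third from the end) is syllable 2 (lu).
  → primary stress on syllable 2.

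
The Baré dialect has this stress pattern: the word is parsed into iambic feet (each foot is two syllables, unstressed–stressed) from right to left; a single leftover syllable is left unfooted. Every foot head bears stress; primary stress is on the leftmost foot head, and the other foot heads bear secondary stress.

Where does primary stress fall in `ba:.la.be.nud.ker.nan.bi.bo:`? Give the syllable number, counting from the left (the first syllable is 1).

2

Parse right to left into iambic (σˈσ) feet: (ba:.ˈla) (be.ˈnud) (ker.ˈnan) (bi.ˈbo:).
Foot heads (stressed positions): 2, 4, 6, 8.
End Rule Leftmost: primary stress on the leftmost head = syllable 2.
Primary stress: syllable 2 → ba:.ˈla.be.nud.ker.nan.bi.bo:.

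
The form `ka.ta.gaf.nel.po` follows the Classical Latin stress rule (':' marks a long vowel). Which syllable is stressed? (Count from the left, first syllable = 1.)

4

Classical Latin: stress the penult if heavy (long vowel or closed), else the antepenult.
Weights: 3 gaf H, 4 nel H, 5 po L.
The penult (syllable 4, nel) is heavy, so it takes stress.
Stress on syllable 4: ka.ta.gaf.ˈnel.po.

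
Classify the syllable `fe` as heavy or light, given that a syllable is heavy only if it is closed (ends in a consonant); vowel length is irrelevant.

light

`fe`: short vowel, open (no coda). Open (no coda) → light.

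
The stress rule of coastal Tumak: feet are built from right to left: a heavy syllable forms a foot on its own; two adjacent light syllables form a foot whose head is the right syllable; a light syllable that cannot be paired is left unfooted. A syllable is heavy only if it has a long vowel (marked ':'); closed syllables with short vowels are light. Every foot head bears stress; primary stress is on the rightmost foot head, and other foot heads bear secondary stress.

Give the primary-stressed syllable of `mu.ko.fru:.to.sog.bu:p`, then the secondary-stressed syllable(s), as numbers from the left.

primary 6, secondary 2, 3, 5

Weights: 1 mu L, 2 ko L, 3 fru: H, 4 to L, 5 sog L, 6 bu:p H.
Parse right to left (heavy = foot alone; LL = one foot; stranded L unfooted): (mu.ˈko) (ˈfru:) (to.ˈsog) (ˈbu:p).
Foot heads: 2, 3, 5, 6.
Primary stress on the rightmost head = syllable 6.
Secondary stress on 2, 3, 5: mu.ˌko.ˌfru:.to.ˌsog.ˈbu:p.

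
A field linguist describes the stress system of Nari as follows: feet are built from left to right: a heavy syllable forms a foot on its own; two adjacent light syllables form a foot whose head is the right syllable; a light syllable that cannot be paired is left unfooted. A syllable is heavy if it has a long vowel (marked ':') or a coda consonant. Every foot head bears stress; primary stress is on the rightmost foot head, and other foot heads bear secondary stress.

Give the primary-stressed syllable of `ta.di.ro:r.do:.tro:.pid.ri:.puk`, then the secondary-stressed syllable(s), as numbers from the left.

Weights: 1 ta L, 2 di L, 3 ro:r H, 4 do: H, 5 tro: H, 6 pid H, 7 ri: H, 8 puk H.
Parse left to right (heavy = foot alone; LL = one foot; stranded L unfooted): (ta.ˈdi) (ˈro:r) (ˈdo:) (ˈtro:) (ˈpid) (ˈri:) (ˈpuk).
Foot heads: 2, 3, 4, 5, 6, 7, 8.
Primary stress on the rightmost head = syllable 8.
Secondary stress on 2, 3, 4, 5, 6, 7: ta.ˌdi.ˌro:r.ˌdo:.ˌtro:.ˌpid.ˌri:.ˈpuk.

primary 8, secondary 2, 3, 4, 5, 6, 7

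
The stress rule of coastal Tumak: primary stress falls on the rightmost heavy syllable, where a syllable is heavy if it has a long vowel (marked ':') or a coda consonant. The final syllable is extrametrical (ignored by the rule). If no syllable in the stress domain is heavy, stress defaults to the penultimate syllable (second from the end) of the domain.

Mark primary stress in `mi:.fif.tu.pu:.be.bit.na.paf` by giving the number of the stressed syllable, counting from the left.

6

The final syllable (8, paf) is extrametrical; the stress domain is syllables 1–7.
Weights: 1 mi: H, 2 fif H, 3 tu L, 4 pu: H, 5 be L, 6 bit H, 7 na L.
Heavy syllables in the domain: 1, 2, 4, 6. The rightmost is syllable 6 (bit).
Primary stress: syllable 6 → mi:.fif.tu.pu:.be.ˈbit.na.paf.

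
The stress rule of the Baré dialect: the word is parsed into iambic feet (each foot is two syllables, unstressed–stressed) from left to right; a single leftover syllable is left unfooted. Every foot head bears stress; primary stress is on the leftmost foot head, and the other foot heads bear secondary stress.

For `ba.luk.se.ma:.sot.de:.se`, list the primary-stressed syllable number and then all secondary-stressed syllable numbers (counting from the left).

primary 2, secondary 4, 6

Parse left to right into iambic (σˈσ) feet: (ba.ˈluk) (se.ˈma:) (sot.ˈde:) se. Syllable 7 is left unfooted.
Foot heads (stressed positions): 2, 4, 6.
End Rule Leftmost: primary stress on the leftmost head = syllable 2.
Secondary stress on 4, 6: ba.ˈluk.se.ˌma:.sot.ˌde:.se.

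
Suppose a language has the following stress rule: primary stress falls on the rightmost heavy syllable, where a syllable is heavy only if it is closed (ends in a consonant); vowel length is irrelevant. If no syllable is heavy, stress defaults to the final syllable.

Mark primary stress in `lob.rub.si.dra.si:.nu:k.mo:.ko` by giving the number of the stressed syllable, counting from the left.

Weights: 1 lob H, 2 rub H, 3 si L, 4 dra L, 5 si: L, 6 nu:k H, 7 mo: L, 8 ko L.
Heavy syllables in the domain: 1, 2, 6. The rightmost is syllable 6 (nu:k).
Primary stress: syllable 6 → lob.rub.si.dra.si:.ˈnu:k.mo:.ko.

6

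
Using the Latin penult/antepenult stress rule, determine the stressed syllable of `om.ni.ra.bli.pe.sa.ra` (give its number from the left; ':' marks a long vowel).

5

Classical Latin: stress the penult if heavy (long vowel or closed), else the antepenult.
Weights: 5 pe L, 6 sa L, 7 ra L.
The penult (syllable 6, sa) is light, so stress falls on the antepenult (syllable 5, pe).
Stress on syllable 5: om.ni.ra.bli.ˈpe.sa.ra.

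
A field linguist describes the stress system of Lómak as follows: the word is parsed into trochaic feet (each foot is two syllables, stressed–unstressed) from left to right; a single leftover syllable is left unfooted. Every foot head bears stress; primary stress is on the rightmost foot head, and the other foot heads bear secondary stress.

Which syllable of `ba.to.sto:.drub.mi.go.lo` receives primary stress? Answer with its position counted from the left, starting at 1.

Parse left to right into trochaic (ˈσσ) feet: (ˈba.to) (ˈsto:.drub) (ˈmi.go) lo. Syllable 7 is left unfooted.
Foot heads (stressed positions): 1, 3, 5.
End Rule Rightmost: primary stress on the rightmost head = syllable 5.
Primary stress: syllable 5 → ba.to.sto:.drub.ˈmi.go.lo.

5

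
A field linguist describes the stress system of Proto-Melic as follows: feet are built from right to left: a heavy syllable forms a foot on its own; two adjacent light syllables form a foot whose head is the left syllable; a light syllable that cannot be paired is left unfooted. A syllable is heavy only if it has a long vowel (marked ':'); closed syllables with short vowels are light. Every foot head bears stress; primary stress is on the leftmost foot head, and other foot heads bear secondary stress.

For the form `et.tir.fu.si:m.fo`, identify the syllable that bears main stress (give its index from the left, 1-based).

2

Weights: 1 et L, 2 tir L, 3 fu L, 4 si:m H, 5 fo L.
Parse right to left (heavy = foot alone; LL = one foot; stranded L unfooted): et (ˈtir.fu) (ˈsi:m) fo.
Foot heads: 2, 4.
Primary stress on the leftmost head = syllable 2.
Primary stress: syllable 2 → et.ˈtir.fu.si:m.fo.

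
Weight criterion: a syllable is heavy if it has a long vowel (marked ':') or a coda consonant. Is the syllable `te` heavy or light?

light

`te`: short vowel, open (no coda). Short vowel, open → light.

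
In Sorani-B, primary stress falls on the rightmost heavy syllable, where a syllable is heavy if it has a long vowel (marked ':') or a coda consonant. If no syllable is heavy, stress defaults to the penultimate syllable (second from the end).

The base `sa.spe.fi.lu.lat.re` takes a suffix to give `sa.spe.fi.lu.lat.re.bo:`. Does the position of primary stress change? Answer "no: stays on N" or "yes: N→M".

yes: 5→7

Base `sa.spe.fi.lu.lat.re` (6 syllables):
  Weights: 1 sa L, 2 spe L, 3 fi L, 4 lu L, 5 lat H, 6 re L.
  Heavy syllables in the domain: 5. The rightmost is syllable 5 (lat).
  → primary stress on syllable 5.
Suffixed `sa.spe.fi.lu.lat.re.bo:` (7 syllables):
  Weights: 1 sa L, 2 spe L, 3 fi L, 4 lu L, 5 lat H, 6 re L, 7 bo: H.
  Heavy syllables in the domain: 5, 7. The rightmost is syllable 7 (bo:).
  → primary stress on syllable 7.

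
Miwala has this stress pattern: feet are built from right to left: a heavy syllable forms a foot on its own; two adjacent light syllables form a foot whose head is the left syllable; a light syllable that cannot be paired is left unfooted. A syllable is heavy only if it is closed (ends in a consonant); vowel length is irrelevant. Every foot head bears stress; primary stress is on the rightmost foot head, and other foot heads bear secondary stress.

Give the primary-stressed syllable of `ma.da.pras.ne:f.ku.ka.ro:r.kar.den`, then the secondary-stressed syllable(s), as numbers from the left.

primary 9, secondary 1, 3, 4, 5, 7, 8

Weights: 1 ma L, 2 da L, 3 pras H, 4 ne:f H, 5 ku L, 6 ka L, 7 ro:r H, 8 kar H, 9 den H.
Parse right to left (heavy = foot alone; LL = one foot; stranded L unfooted): (ˈma.da) (ˈpras) (ˈne:f) (ˈku.ka) (ˈro:r) (ˈkar) (ˈden).
Foot heads: 1, 3, 4, 5, 7, 8, 9.
Primary stress on the rightmost head = syllable 9.
Secondary stress on 1, 3, 4, 5, 7, 8: ˌma.da.ˌpras.ˌne:f.ˌku.ka.ˌro:r.ˌkar.ˈden.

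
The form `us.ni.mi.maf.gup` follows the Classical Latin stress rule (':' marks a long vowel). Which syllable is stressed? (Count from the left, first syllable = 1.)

4

Classical Latin: stress the penult if heavy (long vowel or closed), else the antepenult.
Weights: 3 mi L, 4 maf H, 5 gup H.
The penult (syllable 4, maf) is heavy, so it takes stress.
Stress on syllable 4: us.ni.mi.ˈmaf.gup.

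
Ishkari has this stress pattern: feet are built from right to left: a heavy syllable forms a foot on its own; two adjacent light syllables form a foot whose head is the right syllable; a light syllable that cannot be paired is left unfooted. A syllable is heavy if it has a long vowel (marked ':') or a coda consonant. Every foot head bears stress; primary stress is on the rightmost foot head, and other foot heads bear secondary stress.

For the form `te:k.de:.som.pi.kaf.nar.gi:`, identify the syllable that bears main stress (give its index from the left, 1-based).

Weights: 1 te:k H, 2 de: H, 3 som H, 4 pi L, 5 kaf H, 6 nar H, 7 gi: H.
Parse right to left (heavy = foot alone; LL = one foot; stranded L unfooted): (ˈte:k) (ˈde:) (ˈsom) pi (ˈkaf) (ˈnar) (ˈgi:).
Foot heads: 1, 2, 3, 5, 6, 7.
Primary stress on the rightmost head = syllable 7.
Primary stress: syllable 7 → te:k.de:.som.pi.kaf.nar.ˈgi:.

7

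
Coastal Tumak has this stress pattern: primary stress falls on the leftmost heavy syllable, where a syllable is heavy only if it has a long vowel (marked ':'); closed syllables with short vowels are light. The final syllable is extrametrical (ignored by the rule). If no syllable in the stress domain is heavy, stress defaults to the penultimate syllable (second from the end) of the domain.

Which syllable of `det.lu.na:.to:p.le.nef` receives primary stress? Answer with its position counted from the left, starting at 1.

The final syllable (6, nef) is extrametrical; the stress domain is syllables 1–5.
Weights: 1 det L, 2 lu L, 3 na: H, 4 to:p H, 5 le L.
Heavy syllables in the domain: 3, 4. The leftmost is syllable 3 (na:).
Primary stress: syllable 3 → det.lu.ˈna:.to:p.le.nef.

3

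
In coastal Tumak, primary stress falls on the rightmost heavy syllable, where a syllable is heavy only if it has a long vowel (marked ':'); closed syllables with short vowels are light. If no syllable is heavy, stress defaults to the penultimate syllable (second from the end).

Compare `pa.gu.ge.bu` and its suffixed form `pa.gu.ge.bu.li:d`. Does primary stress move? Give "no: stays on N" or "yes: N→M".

Base `pa.gu.ge.bu` (4 syllables):
  Weights: 1 pa L, 2 gu L, 3 ge L, 4 bu L.
  No heavy syllable in the domain; default to the penultimate syllable (second from the end) = syllable 3.
  → primary stress on syllable 3.
Suffixed `pa.gu.ge.bu.li:d` (5 syllables):
  Weights: 1 pa L, 2 gu L, 3 ge L, 4 bu L, 5 li:d H.
  Heavy syllables in the domain: 5. The rightmost is syllable 5 (li:d).
  → primary stress on syllable 5.

yes: 3→5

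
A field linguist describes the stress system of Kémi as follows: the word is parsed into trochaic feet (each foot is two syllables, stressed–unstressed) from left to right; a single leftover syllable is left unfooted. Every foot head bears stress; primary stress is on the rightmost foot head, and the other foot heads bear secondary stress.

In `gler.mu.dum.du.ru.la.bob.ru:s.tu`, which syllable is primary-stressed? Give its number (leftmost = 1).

7

Parse left to right into trochaic (ˈσσ) feet: (ˈgler.mu) (ˈdum.du) (ˈru.la) (ˈbob.ru:s) tu. Syllable 9 is left unfooted.
Foot heads (stressed positions): 1, 3, 5, 7.
End Rule Rightmost: primary stress on the rightmost head = syllable 7.
Primary stress: syllable 7 → gler.mu.dum.du.ru.la.ˈbob.ru:s.tu.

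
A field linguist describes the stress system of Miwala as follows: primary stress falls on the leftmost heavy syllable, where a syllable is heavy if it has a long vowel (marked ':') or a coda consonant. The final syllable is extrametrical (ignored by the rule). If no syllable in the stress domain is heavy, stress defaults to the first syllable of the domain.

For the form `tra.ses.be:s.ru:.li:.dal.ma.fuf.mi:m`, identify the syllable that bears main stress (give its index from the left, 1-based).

The final syllable (9, mi:m) is extrametrical; the stress domain is syllables 1–8.
Weights: 1 tra L, 2 ses H, 3 be:s H, 4 ru: H, 5 li: H, 6 dal H, 7 ma L, 8 fuf H.
Heavy syllables in the domain: 2, 3, 4, 5, 6, 8. The leftmost is syllable 2 (ses).
Primary stress: syllable 2 → tra.ˈses.be:s.ru:.li:.dal.ma.fuf.mi:m.

2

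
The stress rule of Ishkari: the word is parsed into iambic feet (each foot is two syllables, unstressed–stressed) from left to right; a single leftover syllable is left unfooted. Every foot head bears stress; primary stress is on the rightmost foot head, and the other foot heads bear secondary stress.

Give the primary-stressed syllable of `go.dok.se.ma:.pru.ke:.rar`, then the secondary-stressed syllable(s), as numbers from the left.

primary 6, secondary 2, 4

Parse left to right into iambic (σˈσ) feet: (go.ˈdok) (se.ˈma:) (pru.ˈke:) rar. Syllable 7 is left unfooted.
Foot heads (stressed positions): 2, 4, 6.
End Rule Rightmost: primary stress on the rightmost head = syllable 6.
Secondary stress on 2, 4: go.ˌdok.se.ˌma:.pru.ˈke:.rar.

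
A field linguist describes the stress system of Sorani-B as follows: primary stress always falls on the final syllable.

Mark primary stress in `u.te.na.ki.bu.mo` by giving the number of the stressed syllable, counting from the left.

6

The word has 6 syllables; the final syllable is syllable 6 (mo).
Primary stress: syllable 6 → u.te.na.ki.bu.ˈmo.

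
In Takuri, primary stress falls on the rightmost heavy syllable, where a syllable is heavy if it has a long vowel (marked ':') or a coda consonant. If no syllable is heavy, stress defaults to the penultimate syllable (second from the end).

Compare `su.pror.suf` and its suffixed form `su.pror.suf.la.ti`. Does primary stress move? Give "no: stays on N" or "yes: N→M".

no: stays on 3

Base `su.pror.suf` (3 syllables):
  Weights: 1 su L, 2 pror H, 3 suf H.
  Heavy syllables in the domain: 2, 3. The rightmost is syllable 3 (suf).
  → primary stress on syllable 3.
Suffixed `su.pror.suf.la.ti` (5 syllables):
  Weights: 1 su L, 2 pror H, 3 suf H, 4 la L, 5 ti L.
  Heavy syllables in the domain: 2, 3. The rightmost is syllable 3 (suf).
  → primary stress on syllable 3.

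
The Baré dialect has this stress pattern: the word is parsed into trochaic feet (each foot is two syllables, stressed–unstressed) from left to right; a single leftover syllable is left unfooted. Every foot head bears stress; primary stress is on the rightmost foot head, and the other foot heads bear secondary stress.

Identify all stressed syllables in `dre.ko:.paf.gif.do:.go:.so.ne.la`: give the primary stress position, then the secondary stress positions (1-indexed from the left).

Parse left to right into trochaic (ˈσσ) feet: (ˈdre.ko:) (ˈpaf.gif) (ˈdo:.go:) (ˈso.ne) la. Syllable 9 is left unfooted.
Foot heads (stressed positions): 1, 3, 5, 7.
End Rule Rightmost: primary stress on the rightmost head = syllable 7.
Secondary stress on 1, 3, 5: ˌdre.ko:.ˌpaf.gif.ˌdo:.go:.ˈso.ne.la.

primary 7, secondary 1, 3, 5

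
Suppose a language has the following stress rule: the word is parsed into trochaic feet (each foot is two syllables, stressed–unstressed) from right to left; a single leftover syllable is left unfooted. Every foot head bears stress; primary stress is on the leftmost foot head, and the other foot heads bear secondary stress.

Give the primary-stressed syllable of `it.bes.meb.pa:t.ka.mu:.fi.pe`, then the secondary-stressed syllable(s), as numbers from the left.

Parse right to left into trochaic (ˈσσ) feet: (ˈit.bes) (ˈmeb.pa:t) (ˈka.mu:) (ˈfi.pe).
Foot heads (stressed positions): 1, 3, 5, 7.
End Rule Leftmost: primary stress on the leftmost head = syllable 1.
Secondary stress on 3, 5, 7: ˈit.bes.ˌmeb.pa:t.ˌka.mu:.ˌfi.pe.

primary 1, secondary 3, 5, 7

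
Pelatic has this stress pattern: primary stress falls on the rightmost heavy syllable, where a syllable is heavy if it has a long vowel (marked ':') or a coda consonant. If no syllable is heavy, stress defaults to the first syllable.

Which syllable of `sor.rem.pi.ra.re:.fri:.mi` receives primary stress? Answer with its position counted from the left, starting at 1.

Weights: 1 sor H, 2 rem H, 3 pi L, 4 ra L, 5 re: H, 6 fri: H, 7 mi L.
Heavy syllables in the domain: 1, 2, 5, 6. The rightmost is syllable 6 (fri:).
Primary stress: syllable 6 → sor.rem.pi.ra.re:.ˈfri:.mi.

6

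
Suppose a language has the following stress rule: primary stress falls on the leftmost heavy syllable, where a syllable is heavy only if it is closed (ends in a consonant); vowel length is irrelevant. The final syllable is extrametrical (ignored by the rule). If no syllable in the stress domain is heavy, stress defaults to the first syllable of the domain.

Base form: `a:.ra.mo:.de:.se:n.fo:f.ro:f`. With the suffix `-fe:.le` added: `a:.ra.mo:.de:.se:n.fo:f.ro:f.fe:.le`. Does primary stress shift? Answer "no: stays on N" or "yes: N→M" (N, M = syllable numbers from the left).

Base `a:.ra.mo:.de:.se:n.fo:f.ro:f` (7 syllables):
  The final syllable (7, ro:f) is extrametrical; the stress domain is syllables 1–6.
  Weights: 1 a: L, 2 ra L, 3 mo: L, 4 de: L, 5 se:n H, 6 fo:f H.
  Heavy syllables in the domain: 5, 6. The leftmost is syllable 5 (se:n).
  → primary stress on syllable 5.
Suffixed `a:.ra.mo:.de:.se:n.fo:f.ro:f.fe:.le` (9 syllables):
  The final syllable (9, le) is extrametrical; the stress domain is syllables 1–8.
  Weights: 1 a: L, 2 ra L, 3 mo: L, 4 de: L, 5 se:n H, 6 fo:f H, 7 ro:f H, 8 fe: L.
  Heavy syllables in the domain: 5, 6, 7. The leftmost is syllable 5 (se:n).
  → primary stress on syllable 5.

no: stays on 5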